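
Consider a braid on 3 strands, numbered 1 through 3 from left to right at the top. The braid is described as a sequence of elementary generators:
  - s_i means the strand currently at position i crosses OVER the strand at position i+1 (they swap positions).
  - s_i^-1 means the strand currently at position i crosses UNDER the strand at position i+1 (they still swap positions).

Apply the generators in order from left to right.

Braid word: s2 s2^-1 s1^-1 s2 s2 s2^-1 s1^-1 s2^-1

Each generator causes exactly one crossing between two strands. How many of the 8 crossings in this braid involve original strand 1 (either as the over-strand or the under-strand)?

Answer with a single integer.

Gen 1: crossing 2x3. Involves strand 1? no. Count so far: 0
Gen 2: crossing 3x2. Involves strand 1? no. Count so far: 0
Gen 3: crossing 1x2. Involves strand 1? yes. Count so far: 1
Gen 4: crossing 1x3. Involves strand 1? yes. Count so far: 2
Gen 5: crossing 3x1. Involves strand 1? yes. Count so far: 3
Gen 6: crossing 1x3. Involves strand 1? yes. Count so far: 4
Gen 7: crossing 2x3. Involves strand 1? no. Count so far: 4
Gen 8: crossing 2x1. Involves strand 1? yes. Count so far: 5

Answer: 5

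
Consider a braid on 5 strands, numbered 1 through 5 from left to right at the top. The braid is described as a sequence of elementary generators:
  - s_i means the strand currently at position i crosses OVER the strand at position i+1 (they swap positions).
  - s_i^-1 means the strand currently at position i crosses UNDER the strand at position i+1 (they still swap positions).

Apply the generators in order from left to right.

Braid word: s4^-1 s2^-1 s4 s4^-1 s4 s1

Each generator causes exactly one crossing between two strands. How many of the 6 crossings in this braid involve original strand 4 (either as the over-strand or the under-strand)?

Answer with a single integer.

Gen 1: crossing 4x5. Involves strand 4? yes. Count so far: 1
Gen 2: crossing 2x3. Involves strand 4? no. Count so far: 1
Gen 3: crossing 5x4. Involves strand 4? yes. Count so far: 2
Gen 4: crossing 4x5. Involves strand 4? yes. Count so far: 3
Gen 5: crossing 5x4. Involves strand 4? yes. Count so far: 4
Gen 6: crossing 1x3. Involves strand 4? no. Count so far: 4

Answer: 4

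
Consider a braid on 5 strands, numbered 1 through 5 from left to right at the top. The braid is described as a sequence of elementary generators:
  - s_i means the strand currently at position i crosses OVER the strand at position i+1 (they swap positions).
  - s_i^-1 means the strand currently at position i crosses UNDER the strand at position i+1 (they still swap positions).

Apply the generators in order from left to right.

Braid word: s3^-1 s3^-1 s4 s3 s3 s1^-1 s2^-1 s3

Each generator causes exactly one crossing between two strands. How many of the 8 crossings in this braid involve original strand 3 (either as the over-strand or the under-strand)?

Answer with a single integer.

Gen 1: crossing 3x4. Involves strand 3? yes. Count so far: 1
Gen 2: crossing 4x3. Involves strand 3? yes. Count so far: 2
Gen 3: crossing 4x5. Involves strand 3? no. Count so far: 2
Gen 4: crossing 3x5. Involves strand 3? yes. Count so far: 3
Gen 5: crossing 5x3. Involves strand 3? yes. Count so far: 4
Gen 6: crossing 1x2. Involves strand 3? no. Count so far: 4
Gen 7: crossing 1x3. Involves strand 3? yes. Count so far: 5
Gen 8: crossing 1x5. Involves strand 3? no. Count so far: 5

Answer: 5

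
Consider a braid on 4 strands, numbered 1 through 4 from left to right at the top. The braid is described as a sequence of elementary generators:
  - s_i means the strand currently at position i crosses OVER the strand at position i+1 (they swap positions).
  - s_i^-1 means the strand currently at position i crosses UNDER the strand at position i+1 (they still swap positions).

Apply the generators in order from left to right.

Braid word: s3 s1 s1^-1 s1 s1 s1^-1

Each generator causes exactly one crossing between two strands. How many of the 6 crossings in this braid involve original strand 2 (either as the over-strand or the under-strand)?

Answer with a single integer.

Gen 1: crossing 3x4. Involves strand 2? no. Count so far: 0
Gen 2: crossing 1x2. Involves strand 2? yes. Count so far: 1
Gen 3: crossing 2x1. Involves strand 2? yes. Count so far: 2
Gen 4: crossing 1x2. Involves strand 2? yes. Count so far: 3
Gen 5: crossing 2x1. Involves strand 2? yes. Count so far: 4
Gen 6: crossing 1x2. Involves strand 2? yes. Count so far: 5

Answer: 5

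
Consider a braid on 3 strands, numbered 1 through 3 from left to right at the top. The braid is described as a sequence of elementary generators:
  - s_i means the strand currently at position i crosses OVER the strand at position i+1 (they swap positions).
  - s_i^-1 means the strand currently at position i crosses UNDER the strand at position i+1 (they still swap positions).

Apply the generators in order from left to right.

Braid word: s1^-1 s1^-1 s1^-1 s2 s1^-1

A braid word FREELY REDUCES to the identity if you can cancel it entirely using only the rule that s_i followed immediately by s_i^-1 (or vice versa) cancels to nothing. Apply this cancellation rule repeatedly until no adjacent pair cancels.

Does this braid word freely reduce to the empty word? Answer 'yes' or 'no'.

Gen 1 (s1^-1): push. Stack: [s1^-1]
Gen 2 (s1^-1): push. Stack: [s1^-1 s1^-1]
Gen 3 (s1^-1): push. Stack: [s1^-1 s1^-1 s1^-1]
Gen 4 (s2): push. Stack: [s1^-1 s1^-1 s1^-1 s2]
Gen 5 (s1^-1): push. Stack: [s1^-1 s1^-1 s1^-1 s2 s1^-1]
Reduced word: s1^-1 s1^-1 s1^-1 s2 s1^-1

Answer: no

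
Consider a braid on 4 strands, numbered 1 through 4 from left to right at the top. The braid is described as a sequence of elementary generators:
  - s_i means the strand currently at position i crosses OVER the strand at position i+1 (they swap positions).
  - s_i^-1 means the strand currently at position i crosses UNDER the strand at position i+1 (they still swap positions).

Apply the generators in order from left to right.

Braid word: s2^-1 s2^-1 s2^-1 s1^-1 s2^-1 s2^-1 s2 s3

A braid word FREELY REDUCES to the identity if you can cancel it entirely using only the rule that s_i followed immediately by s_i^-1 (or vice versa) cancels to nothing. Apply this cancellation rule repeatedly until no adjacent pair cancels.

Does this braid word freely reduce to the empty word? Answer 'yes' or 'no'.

Gen 1 (s2^-1): push. Stack: [s2^-1]
Gen 2 (s2^-1): push. Stack: [s2^-1 s2^-1]
Gen 3 (s2^-1): push. Stack: [s2^-1 s2^-1 s2^-1]
Gen 4 (s1^-1): push. Stack: [s2^-1 s2^-1 s2^-1 s1^-1]
Gen 5 (s2^-1): push. Stack: [s2^-1 s2^-1 s2^-1 s1^-1 s2^-1]
Gen 6 (s2^-1): push. Stack: [s2^-1 s2^-1 s2^-1 s1^-1 s2^-1 s2^-1]
Gen 7 (s2): cancels prior s2^-1. Stack: [s2^-1 s2^-1 s2^-1 s1^-1 s2^-1]
Gen 8 (s3): push. Stack: [s2^-1 s2^-1 s2^-1 s1^-1 s2^-1 s3]
Reduced word: s2^-1 s2^-1 s2^-1 s1^-1 s2^-1 s3

Answer: no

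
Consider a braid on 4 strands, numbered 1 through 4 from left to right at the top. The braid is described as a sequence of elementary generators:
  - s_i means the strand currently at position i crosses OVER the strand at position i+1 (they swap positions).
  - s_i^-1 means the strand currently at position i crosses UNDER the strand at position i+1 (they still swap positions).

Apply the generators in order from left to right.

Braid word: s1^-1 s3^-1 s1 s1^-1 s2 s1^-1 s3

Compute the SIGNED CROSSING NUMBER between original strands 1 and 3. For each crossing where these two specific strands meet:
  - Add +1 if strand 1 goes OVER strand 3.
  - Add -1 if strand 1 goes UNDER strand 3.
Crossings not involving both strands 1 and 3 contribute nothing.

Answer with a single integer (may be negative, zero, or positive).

Answer: 1

Derivation:
Gen 1: crossing 1x2. Both 1&3? no. Sum: 0
Gen 2: crossing 3x4. Both 1&3? no. Sum: 0
Gen 3: crossing 2x1. Both 1&3? no. Sum: 0
Gen 4: crossing 1x2. Both 1&3? no. Sum: 0
Gen 5: crossing 1x4. Both 1&3? no. Sum: 0
Gen 6: crossing 2x4. Both 1&3? no. Sum: 0
Gen 7: 1 over 3. Both 1&3? yes. Contrib: +1. Sum: 1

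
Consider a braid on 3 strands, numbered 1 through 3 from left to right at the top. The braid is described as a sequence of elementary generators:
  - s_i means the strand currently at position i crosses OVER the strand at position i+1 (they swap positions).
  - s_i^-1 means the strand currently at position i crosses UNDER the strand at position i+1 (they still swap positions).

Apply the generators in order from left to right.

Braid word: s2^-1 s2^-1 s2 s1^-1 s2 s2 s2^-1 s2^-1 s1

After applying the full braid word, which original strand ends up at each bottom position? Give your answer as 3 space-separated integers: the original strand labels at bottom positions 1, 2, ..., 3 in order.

Gen 1 (s2^-1): strand 2 crosses under strand 3. Perm now: [1 3 2]
Gen 2 (s2^-1): strand 3 crosses under strand 2. Perm now: [1 2 3]
Gen 3 (s2): strand 2 crosses over strand 3. Perm now: [1 3 2]
Gen 4 (s1^-1): strand 1 crosses under strand 3. Perm now: [3 1 2]
Gen 5 (s2): strand 1 crosses over strand 2. Perm now: [3 2 1]
Gen 6 (s2): strand 2 crosses over strand 1. Perm now: [3 1 2]
Gen 7 (s2^-1): strand 1 crosses under strand 2. Perm now: [3 2 1]
Gen 8 (s2^-1): strand 2 crosses under strand 1. Perm now: [3 1 2]
Gen 9 (s1): strand 3 crosses over strand 1. Perm now: [1 3 2]

Answer: 1 3 2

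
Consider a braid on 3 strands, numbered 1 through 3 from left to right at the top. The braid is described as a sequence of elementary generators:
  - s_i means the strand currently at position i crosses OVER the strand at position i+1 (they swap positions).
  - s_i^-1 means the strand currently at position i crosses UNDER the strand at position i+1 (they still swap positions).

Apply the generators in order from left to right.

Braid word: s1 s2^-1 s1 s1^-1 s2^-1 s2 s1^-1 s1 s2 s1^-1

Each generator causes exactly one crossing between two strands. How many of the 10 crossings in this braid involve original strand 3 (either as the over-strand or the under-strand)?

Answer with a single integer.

Answer: 8

Derivation:
Gen 1: crossing 1x2. Involves strand 3? no. Count so far: 0
Gen 2: crossing 1x3. Involves strand 3? yes. Count so far: 1
Gen 3: crossing 2x3. Involves strand 3? yes. Count so far: 2
Gen 4: crossing 3x2. Involves strand 3? yes. Count so far: 3
Gen 5: crossing 3x1. Involves strand 3? yes. Count so far: 4
Gen 6: crossing 1x3. Involves strand 3? yes. Count so far: 5
Gen 7: crossing 2x3. Involves strand 3? yes. Count so far: 6
Gen 8: crossing 3x2. Involves strand 3? yes. Count so far: 7
Gen 9: crossing 3x1. Involves strand 3? yes. Count so far: 8
Gen 10: crossing 2x1. Involves strand 3? no. Count so far: 8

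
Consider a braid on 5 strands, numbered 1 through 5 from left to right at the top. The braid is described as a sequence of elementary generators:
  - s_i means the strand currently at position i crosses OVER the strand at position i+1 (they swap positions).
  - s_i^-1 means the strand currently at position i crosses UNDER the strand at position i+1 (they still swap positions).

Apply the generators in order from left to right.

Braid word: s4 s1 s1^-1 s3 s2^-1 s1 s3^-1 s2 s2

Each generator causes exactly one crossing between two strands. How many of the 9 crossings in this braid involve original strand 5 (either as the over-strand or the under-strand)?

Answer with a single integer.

Gen 1: crossing 4x5. Involves strand 5? yes. Count so far: 1
Gen 2: crossing 1x2. Involves strand 5? no. Count so far: 1
Gen 3: crossing 2x1. Involves strand 5? no. Count so far: 1
Gen 4: crossing 3x5. Involves strand 5? yes. Count so far: 2
Gen 5: crossing 2x5. Involves strand 5? yes. Count so far: 3
Gen 6: crossing 1x5. Involves strand 5? yes. Count so far: 4
Gen 7: crossing 2x3. Involves strand 5? no. Count so far: 4
Gen 8: crossing 1x3. Involves strand 5? no. Count so far: 4
Gen 9: crossing 3x1. Involves strand 5? no. Count so far: 4

Answer: 4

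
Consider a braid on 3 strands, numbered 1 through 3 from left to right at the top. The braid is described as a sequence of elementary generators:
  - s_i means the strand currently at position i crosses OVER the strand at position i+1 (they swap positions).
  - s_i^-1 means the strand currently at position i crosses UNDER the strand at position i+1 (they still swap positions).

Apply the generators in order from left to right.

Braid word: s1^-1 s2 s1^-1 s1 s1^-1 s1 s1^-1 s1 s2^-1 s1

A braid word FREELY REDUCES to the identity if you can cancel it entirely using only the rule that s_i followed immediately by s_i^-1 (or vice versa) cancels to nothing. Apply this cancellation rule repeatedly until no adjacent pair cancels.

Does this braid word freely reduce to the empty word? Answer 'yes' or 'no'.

Gen 1 (s1^-1): push. Stack: [s1^-1]
Gen 2 (s2): push. Stack: [s1^-1 s2]
Gen 3 (s1^-1): push. Stack: [s1^-1 s2 s1^-1]
Gen 4 (s1): cancels prior s1^-1. Stack: [s1^-1 s2]
Gen 5 (s1^-1): push. Stack: [s1^-1 s2 s1^-1]
Gen 6 (s1): cancels prior s1^-1. Stack: [s1^-1 s2]
Gen 7 (s1^-1): push. Stack: [s1^-1 s2 s1^-1]
Gen 8 (s1): cancels prior s1^-1. Stack: [s1^-1 s2]
Gen 9 (s2^-1): cancels prior s2. Stack: [s1^-1]
Gen 10 (s1): cancels prior s1^-1. Stack: []
Reduced word: (empty)

Answer: yes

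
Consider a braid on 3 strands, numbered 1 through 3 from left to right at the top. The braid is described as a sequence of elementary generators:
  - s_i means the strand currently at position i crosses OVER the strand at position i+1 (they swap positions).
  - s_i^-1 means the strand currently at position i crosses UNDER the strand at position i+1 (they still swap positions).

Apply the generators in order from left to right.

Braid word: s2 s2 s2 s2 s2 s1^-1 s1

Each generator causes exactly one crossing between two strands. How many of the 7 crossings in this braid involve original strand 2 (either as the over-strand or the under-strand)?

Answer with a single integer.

Answer: 5

Derivation:
Gen 1: crossing 2x3. Involves strand 2? yes. Count so far: 1
Gen 2: crossing 3x2. Involves strand 2? yes. Count so far: 2
Gen 3: crossing 2x3. Involves strand 2? yes. Count so far: 3
Gen 4: crossing 3x2. Involves strand 2? yes. Count so far: 4
Gen 5: crossing 2x3. Involves strand 2? yes. Count so far: 5
Gen 6: crossing 1x3. Involves strand 2? no. Count so far: 5
Gen 7: crossing 3x1. Involves strand 2? no. Count so far: 5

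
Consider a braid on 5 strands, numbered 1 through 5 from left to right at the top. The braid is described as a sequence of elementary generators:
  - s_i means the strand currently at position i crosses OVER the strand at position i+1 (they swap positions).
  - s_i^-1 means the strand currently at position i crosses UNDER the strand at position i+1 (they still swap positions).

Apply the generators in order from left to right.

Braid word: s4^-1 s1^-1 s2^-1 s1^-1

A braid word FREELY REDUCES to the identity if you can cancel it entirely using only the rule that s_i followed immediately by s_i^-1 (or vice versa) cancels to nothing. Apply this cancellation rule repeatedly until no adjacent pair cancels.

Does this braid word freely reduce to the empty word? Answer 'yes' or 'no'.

Answer: no

Derivation:
Gen 1 (s4^-1): push. Stack: [s4^-1]
Gen 2 (s1^-1): push. Stack: [s4^-1 s1^-1]
Gen 3 (s2^-1): push. Stack: [s4^-1 s1^-1 s2^-1]
Gen 4 (s1^-1): push. Stack: [s4^-1 s1^-1 s2^-1 s1^-1]
Reduced word: s4^-1 s1^-1 s2^-1 s1^-1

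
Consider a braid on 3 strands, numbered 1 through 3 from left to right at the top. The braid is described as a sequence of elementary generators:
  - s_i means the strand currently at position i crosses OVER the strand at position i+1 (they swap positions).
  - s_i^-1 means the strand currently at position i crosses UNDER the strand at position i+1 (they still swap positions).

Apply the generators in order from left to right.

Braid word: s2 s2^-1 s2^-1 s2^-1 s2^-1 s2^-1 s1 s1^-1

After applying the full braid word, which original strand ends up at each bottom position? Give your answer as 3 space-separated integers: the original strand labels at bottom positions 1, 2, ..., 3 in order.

Answer: 1 2 3

Derivation:
Gen 1 (s2): strand 2 crosses over strand 3. Perm now: [1 3 2]
Gen 2 (s2^-1): strand 3 crosses under strand 2. Perm now: [1 2 3]
Gen 3 (s2^-1): strand 2 crosses under strand 3. Perm now: [1 3 2]
Gen 4 (s2^-1): strand 3 crosses under strand 2. Perm now: [1 2 3]
Gen 5 (s2^-1): strand 2 crosses under strand 3. Perm now: [1 3 2]
Gen 6 (s2^-1): strand 3 crosses under strand 2. Perm now: [1 2 3]
Gen 7 (s1): strand 1 crosses over strand 2. Perm now: [2 1 3]
Gen 8 (s1^-1): strand 2 crosses under strand 1. Perm now: [1 2 3]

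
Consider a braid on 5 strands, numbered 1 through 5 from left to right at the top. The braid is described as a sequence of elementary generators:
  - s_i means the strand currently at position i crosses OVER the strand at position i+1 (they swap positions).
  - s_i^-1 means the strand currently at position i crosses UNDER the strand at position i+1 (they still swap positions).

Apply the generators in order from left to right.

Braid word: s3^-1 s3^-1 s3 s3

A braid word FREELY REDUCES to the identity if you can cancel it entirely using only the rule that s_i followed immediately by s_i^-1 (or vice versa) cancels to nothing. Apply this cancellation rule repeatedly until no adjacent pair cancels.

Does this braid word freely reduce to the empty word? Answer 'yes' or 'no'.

Gen 1 (s3^-1): push. Stack: [s3^-1]
Gen 2 (s3^-1): push. Stack: [s3^-1 s3^-1]
Gen 3 (s3): cancels prior s3^-1. Stack: [s3^-1]
Gen 4 (s3): cancels prior s3^-1. Stack: []
Reduced word: (empty)

Answer: yes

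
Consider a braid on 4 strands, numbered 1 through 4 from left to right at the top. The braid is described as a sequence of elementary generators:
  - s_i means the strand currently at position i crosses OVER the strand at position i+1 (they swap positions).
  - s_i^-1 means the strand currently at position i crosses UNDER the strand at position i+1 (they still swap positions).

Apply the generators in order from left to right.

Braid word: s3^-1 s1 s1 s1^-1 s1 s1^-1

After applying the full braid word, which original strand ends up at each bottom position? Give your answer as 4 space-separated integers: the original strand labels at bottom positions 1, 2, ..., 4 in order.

Gen 1 (s3^-1): strand 3 crosses under strand 4. Perm now: [1 2 4 3]
Gen 2 (s1): strand 1 crosses over strand 2. Perm now: [2 1 4 3]
Gen 3 (s1): strand 2 crosses over strand 1. Perm now: [1 2 4 3]
Gen 4 (s1^-1): strand 1 crosses under strand 2. Perm now: [2 1 4 3]
Gen 5 (s1): strand 2 crosses over strand 1. Perm now: [1 2 4 3]
Gen 6 (s1^-1): strand 1 crosses under strand 2. Perm now: [2 1 4 3]

Answer: 2 1 4 3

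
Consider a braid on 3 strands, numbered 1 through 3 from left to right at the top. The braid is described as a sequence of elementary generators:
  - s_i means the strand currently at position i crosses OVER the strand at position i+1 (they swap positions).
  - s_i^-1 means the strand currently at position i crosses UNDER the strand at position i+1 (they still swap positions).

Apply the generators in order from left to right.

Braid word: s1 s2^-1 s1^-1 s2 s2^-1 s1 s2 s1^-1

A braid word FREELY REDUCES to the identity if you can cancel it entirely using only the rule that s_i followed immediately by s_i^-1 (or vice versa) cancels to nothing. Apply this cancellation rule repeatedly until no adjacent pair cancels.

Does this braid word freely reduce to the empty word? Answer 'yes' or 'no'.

Answer: yes

Derivation:
Gen 1 (s1): push. Stack: [s1]
Gen 2 (s2^-1): push. Stack: [s1 s2^-1]
Gen 3 (s1^-1): push. Stack: [s1 s2^-1 s1^-1]
Gen 4 (s2): push. Stack: [s1 s2^-1 s1^-1 s2]
Gen 5 (s2^-1): cancels prior s2. Stack: [s1 s2^-1 s1^-1]
Gen 6 (s1): cancels prior s1^-1. Stack: [s1 s2^-1]
Gen 7 (s2): cancels prior s2^-1. Stack: [s1]
Gen 8 (s1^-1): cancels prior s1. Stack: []
Reduced word: (empty)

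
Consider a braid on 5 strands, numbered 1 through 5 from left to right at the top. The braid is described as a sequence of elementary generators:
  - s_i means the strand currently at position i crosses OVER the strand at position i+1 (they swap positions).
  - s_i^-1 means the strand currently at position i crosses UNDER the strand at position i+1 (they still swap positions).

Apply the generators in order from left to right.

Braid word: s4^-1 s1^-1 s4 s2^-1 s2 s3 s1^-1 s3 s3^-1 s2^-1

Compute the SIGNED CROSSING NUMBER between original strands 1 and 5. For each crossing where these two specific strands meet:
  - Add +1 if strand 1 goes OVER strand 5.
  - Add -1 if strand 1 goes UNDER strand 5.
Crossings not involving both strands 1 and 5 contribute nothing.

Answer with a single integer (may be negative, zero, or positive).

Answer: 0

Derivation:
Gen 1: crossing 4x5. Both 1&5? no. Sum: 0
Gen 2: crossing 1x2. Both 1&5? no. Sum: 0
Gen 3: crossing 5x4. Both 1&5? no. Sum: 0
Gen 4: crossing 1x3. Both 1&5? no. Sum: 0
Gen 5: crossing 3x1. Both 1&5? no. Sum: 0
Gen 6: crossing 3x4. Both 1&5? no. Sum: 0
Gen 7: crossing 2x1. Both 1&5? no. Sum: 0
Gen 8: crossing 4x3. Both 1&5? no. Sum: 0
Gen 9: crossing 3x4. Both 1&5? no. Sum: 0
Gen 10: crossing 2x4. Both 1&5? no. Sum: 0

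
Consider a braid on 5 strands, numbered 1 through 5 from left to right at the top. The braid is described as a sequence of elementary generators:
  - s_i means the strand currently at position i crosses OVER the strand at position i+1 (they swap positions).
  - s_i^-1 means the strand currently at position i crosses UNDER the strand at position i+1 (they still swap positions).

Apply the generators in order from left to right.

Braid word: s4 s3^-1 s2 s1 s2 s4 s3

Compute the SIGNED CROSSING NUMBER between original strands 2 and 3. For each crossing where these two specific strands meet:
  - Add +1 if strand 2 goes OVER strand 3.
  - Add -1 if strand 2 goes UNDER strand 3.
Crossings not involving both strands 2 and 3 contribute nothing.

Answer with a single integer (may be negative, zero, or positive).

Answer: 0

Derivation:
Gen 1: crossing 4x5. Both 2&3? no. Sum: 0
Gen 2: crossing 3x5. Both 2&3? no. Sum: 0
Gen 3: crossing 2x5. Both 2&3? no. Sum: 0
Gen 4: crossing 1x5. Both 2&3? no. Sum: 0
Gen 5: crossing 1x2. Both 2&3? no. Sum: 0
Gen 6: crossing 3x4. Both 2&3? no. Sum: 0
Gen 7: crossing 1x4. Both 2&3? no. Sum: 0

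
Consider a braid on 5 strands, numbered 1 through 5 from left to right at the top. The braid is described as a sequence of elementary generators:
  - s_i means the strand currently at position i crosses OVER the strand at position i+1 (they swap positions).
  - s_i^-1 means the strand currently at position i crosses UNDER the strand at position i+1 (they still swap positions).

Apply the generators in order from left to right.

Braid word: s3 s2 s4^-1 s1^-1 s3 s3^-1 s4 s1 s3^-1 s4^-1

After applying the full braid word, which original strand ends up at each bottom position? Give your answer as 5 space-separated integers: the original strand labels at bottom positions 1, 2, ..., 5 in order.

Answer: 1 4 3 5 2

Derivation:
Gen 1 (s3): strand 3 crosses over strand 4. Perm now: [1 2 4 3 5]
Gen 2 (s2): strand 2 crosses over strand 4. Perm now: [1 4 2 3 5]
Gen 3 (s4^-1): strand 3 crosses under strand 5. Perm now: [1 4 2 5 3]
Gen 4 (s1^-1): strand 1 crosses under strand 4. Perm now: [4 1 2 5 3]
Gen 5 (s3): strand 2 crosses over strand 5. Perm now: [4 1 5 2 3]
Gen 6 (s3^-1): strand 5 crosses under strand 2. Perm now: [4 1 2 5 3]
Gen 7 (s4): strand 5 crosses over strand 3. Perm now: [4 1 2 3 5]
Gen 8 (s1): strand 4 crosses over strand 1. Perm now: [1 4 2 3 5]
Gen 9 (s3^-1): strand 2 crosses under strand 3. Perm now: [1 4 3 2 5]
Gen 10 (s4^-1): strand 2 crosses under strand 5. Perm now: [1 4 3 5 2]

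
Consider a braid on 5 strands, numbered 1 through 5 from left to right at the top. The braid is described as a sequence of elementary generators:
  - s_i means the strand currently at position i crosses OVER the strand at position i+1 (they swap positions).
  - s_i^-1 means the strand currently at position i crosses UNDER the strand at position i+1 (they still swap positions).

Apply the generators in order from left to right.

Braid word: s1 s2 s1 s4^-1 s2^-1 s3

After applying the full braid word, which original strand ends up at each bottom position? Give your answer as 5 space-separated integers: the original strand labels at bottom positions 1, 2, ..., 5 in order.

Gen 1 (s1): strand 1 crosses over strand 2. Perm now: [2 1 3 4 5]
Gen 2 (s2): strand 1 crosses over strand 3. Perm now: [2 3 1 4 5]
Gen 3 (s1): strand 2 crosses over strand 3. Perm now: [3 2 1 4 5]
Gen 4 (s4^-1): strand 4 crosses under strand 5. Perm now: [3 2 1 5 4]
Gen 5 (s2^-1): strand 2 crosses under strand 1. Perm now: [3 1 2 5 4]
Gen 6 (s3): strand 2 crosses over strand 5. Perm now: [3 1 5 2 4]

Answer: 3 1 5 2 4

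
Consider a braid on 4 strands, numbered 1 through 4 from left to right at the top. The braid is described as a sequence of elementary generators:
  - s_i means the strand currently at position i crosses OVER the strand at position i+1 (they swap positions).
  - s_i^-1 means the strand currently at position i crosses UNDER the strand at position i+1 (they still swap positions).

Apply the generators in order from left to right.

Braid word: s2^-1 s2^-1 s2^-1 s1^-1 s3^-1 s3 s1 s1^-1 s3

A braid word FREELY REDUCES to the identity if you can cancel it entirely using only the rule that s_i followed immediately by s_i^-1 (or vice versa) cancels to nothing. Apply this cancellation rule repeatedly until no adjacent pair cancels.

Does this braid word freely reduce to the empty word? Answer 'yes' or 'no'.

Answer: no

Derivation:
Gen 1 (s2^-1): push. Stack: [s2^-1]
Gen 2 (s2^-1): push. Stack: [s2^-1 s2^-1]
Gen 3 (s2^-1): push. Stack: [s2^-1 s2^-1 s2^-1]
Gen 4 (s1^-1): push. Stack: [s2^-1 s2^-1 s2^-1 s1^-1]
Gen 5 (s3^-1): push. Stack: [s2^-1 s2^-1 s2^-1 s1^-1 s3^-1]
Gen 6 (s3): cancels prior s3^-1. Stack: [s2^-1 s2^-1 s2^-1 s1^-1]
Gen 7 (s1): cancels prior s1^-1. Stack: [s2^-1 s2^-1 s2^-1]
Gen 8 (s1^-1): push. Stack: [s2^-1 s2^-1 s2^-1 s1^-1]
Gen 9 (s3): push. Stack: [s2^-1 s2^-1 s2^-1 s1^-1 s3]
Reduced word: s2^-1 s2^-1 s2^-1 s1^-1 s3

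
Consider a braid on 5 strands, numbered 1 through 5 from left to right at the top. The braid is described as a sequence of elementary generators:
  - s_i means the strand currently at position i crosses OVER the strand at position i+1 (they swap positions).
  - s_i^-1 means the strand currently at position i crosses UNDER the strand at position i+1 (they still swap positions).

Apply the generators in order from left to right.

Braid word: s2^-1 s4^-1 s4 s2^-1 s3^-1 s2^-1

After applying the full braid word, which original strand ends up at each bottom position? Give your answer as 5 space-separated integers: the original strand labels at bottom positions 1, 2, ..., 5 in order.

Answer: 1 4 2 3 5

Derivation:
Gen 1 (s2^-1): strand 2 crosses under strand 3. Perm now: [1 3 2 4 5]
Gen 2 (s4^-1): strand 4 crosses under strand 5. Perm now: [1 3 2 5 4]
Gen 3 (s4): strand 5 crosses over strand 4. Perm now: [1 3 2 4 5]
Gen 4 (s2^-1): strand 3 crosses under strand 2. Perm now: [1 2 3 4 5]
Gen 5 (s3^-1): strand 3 crosses under strand 4. Perm now: [1 2 4 3 5]
Gen 6 (s2^-1): strand 2 crosses under strand 4. Perm now: [1 4 2 3 5]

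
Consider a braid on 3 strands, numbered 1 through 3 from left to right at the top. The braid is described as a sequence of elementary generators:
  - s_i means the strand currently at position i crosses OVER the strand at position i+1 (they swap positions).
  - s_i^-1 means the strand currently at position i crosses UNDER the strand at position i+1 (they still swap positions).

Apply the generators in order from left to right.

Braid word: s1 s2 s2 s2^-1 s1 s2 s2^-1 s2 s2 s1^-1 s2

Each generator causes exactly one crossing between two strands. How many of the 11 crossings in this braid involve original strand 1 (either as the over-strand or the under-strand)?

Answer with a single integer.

Answer: 9

Derivation:
Gen 1: crossing 1x2. Involves strand 1? yes. Count so far: 1
Gen 2: crossing 1x3. Involves strand 1? yes. Count so far: 2
Gen 3: crossing 3x1. Involves strand 1? yes. Count so far: 3
Gen 4: crossing 1x3. Involves strand 1? yes. Count so far: 4
Gen 5: crossing 2x3. Involves strand 1? no. Count so far: 4
Gen 6: crossing 2x1. Involves strand 1? yes. Count so far: 5
Gen 7: crossing 1x2. Involves strand 1? yes. Count so far: 6
Gen 8: crossing 2x1. Involves strand 1? yes. Count so far: 7
Gen 9: crossing 1x2. Involves strand 1? yes. Count so far: 8
Gen 10: crossing 3x2. Involves strand 1? no. Count so far: 8
Gen 11: crossing 3x1. Involves strand 1? yes. Count so far: 9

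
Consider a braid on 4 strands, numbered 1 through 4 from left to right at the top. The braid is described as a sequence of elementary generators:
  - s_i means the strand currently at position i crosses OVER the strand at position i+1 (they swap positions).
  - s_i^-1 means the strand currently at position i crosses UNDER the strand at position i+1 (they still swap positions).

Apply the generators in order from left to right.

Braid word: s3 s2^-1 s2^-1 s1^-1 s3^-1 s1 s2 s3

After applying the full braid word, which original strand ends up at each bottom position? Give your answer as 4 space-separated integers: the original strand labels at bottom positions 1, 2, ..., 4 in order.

Gen 1 (s3): strand 3 crosses over strand 4. Perm now: [1 2 4 3]
Gen 2 (s2^-1): strand 2 crosses under strand 4. Perm now: [1 4 2 3]
Gen 3 (s2^-1): strand 4 crosses under strand 2. Perm now: [1 2 4 3]
Gen 4 (s1^-1): strand 1 crosses under strand 2. Perm now: [2 1 4 3]
Gen 5 (s3^-1): strand 4 crosses under strand 3. Perm now: [2 1 3 4]
Gen 6 (s1): strand 2 crosses over strand 1. Perm now: [1 2 3 4]
Gen 7 (s2): strand 2 crosses over strand 3. Perm now: [1 3 2 4]
Gen 8 (s3): strand 2 crosses over strand 4. Perm now: [1 3 4 2]

Answer: 1 3 4 2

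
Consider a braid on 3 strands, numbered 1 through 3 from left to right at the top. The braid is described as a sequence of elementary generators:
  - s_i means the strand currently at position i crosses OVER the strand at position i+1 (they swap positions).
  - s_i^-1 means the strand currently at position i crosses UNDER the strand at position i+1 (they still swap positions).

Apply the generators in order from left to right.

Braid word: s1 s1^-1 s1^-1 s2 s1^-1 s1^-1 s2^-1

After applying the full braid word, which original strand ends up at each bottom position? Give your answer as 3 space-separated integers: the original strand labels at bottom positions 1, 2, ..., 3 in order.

Answer: 2 1 3

Derivation:
Gen 1 (s1): strand 1 crosses over strand 2. Perm now: [2 1 3]
Gen 2 (s1^-1): strand 2 crosses under strand 1. Perm now: [1 2 3]
Gen 3 (s1^-1): strand 1 crosses under strand 2. Perm now: [2 1 3]
Gen 4 (s2): strand 1 crosses over strand 3. Perm now: [2 3 1]
Gen 5 (s1^-1): strand 2 crosses under strand 3. Perm now: [3 2 1]
Gen 6 (s1^-1): strand 3 crosses under strand 2. Perm now: [2 3 1]
Gen 7 (s2^-1): strand 3 crosses under strand 1. Perm now: [2 1 3]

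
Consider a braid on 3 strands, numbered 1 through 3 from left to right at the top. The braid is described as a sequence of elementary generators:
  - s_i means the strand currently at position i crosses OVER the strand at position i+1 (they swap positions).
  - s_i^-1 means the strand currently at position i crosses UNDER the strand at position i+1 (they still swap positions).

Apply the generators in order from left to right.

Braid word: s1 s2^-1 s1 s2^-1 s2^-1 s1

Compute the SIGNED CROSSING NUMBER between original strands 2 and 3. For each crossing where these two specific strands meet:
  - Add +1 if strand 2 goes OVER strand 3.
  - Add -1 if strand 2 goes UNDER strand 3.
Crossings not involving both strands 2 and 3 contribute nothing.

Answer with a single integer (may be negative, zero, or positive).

Gen 1: crossing 1x2. Both 2&3? no. Sum: 0
Gen 2: crossing 1x3. Both 2&3? no. Sum: 0
Gen 3: 2 over 3. Both 2&3? yes. Contrib: +1. Sum: 1
Gen 4: crossing 2x1. Both 2&3? no. Sum: 1
Gen 5: crossing 1x2. Both 2&3? no. Sum: 1
Gen 6: 3 over 2. Both 2&3? yes. Contrib: -1. Sum: 0

Answer: 0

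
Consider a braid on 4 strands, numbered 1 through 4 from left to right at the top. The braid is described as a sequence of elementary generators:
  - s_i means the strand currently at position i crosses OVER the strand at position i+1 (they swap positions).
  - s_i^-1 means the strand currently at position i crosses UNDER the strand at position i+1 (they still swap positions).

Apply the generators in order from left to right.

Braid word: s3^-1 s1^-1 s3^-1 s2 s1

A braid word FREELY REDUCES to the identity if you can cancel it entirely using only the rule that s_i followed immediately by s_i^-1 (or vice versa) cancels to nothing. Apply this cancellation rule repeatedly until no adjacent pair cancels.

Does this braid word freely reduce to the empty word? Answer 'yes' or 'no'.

Answer: no

Derivation:
Gen 1 (s3^-1): push. Stack: [s3^-1]
Gen 2 (s1^-1): push. Stack: [s3^-1 s1^-1]
Gen 3 (s3^-1): push. Stack: [s3^-1 s1^-1 s3^-1]
Gen 4 (s2): push. Stack: [s3^-1 s1^-1 s3^-1 s2]
Gen 5 (s1): push. Stack: [s3^-1 s1^-1 s3^-1 s2 s1]
Reduced word: s3^-1 s1^-1 s3^-1 s2 s1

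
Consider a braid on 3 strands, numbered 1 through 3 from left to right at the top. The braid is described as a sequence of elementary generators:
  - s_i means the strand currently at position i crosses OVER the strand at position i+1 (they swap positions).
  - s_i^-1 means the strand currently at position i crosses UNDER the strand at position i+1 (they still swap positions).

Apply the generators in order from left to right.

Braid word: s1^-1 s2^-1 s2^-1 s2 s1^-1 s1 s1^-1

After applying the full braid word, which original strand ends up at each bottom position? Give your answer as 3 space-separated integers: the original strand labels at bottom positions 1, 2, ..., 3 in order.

Answer: 3 2 1

Derivation:
Gen 1 (s1^-1): strand 1 crosses under strand 2. Perm now: [2 1 3]
Gen 2 (s2^-1): strand 1 crosses under strand 3. Perm now: [2 3 1]
Gen 3 (s2^-1): strand 3 crosses under strand 1. Perm now: [2 1 3]
Gen 4 (s2): strand 1 crosses over strand 3. Perm now: [2 3 1]
Gen 5 (s1^-1): strand 2 crosses under strand 3. Perm now: [3 2 1]
Gen 6 (s1): strand 3 crosses over strand 2. Perm now: [2 3 1]
Gen 7 (s1^-1): strand 2 crosses under strand 3. Perm now: [3 2 1]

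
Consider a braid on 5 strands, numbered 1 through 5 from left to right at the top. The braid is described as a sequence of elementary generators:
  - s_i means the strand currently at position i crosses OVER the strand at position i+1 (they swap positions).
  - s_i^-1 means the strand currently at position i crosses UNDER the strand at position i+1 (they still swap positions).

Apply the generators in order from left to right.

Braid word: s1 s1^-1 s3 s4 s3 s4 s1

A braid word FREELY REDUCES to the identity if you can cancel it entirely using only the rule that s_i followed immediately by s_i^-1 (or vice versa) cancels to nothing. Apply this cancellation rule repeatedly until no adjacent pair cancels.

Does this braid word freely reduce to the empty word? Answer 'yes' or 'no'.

Answer: no

Derivation:
Gen 1 (s1): push. Stack: [s1]
Gen 2 (s1^-1): cancels prior s1. Stack: []
Gen 3 (s3): push. Stack: [s3]
Gen 4 (s4): push. Stack: [s3 s4]
Gen 5 (s3): push. Stack: [s3 s4 s3]
Gen 6 (s4): push. Stack: [s3 s4 s3 s4]
Gen 7 (s1): push. Stack: [s3 s4 s3 s4 s1]
Reduced word: s3 s4 s3 s4 s1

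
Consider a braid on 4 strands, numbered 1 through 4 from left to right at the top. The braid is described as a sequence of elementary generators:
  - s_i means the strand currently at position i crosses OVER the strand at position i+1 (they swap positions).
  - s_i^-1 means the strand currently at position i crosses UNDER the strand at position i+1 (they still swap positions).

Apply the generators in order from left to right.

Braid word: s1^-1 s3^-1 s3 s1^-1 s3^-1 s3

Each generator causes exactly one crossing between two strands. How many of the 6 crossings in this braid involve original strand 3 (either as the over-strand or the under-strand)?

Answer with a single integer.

Answer: 4

Derivation:
Gen 1: crossing 1x2. Involves strand 3? no. Count so far: 0
Gen 2: crossing 3x4. Involves strand 3? yes. Count so far: 1
Gen 3: crossing 4x3. Involves strand 3? yes. Count so far: 2
Gen 4: crossing 2x1. Involves strand 3? no. Count so far: 2
Gen 5: crossing 3x4. Involves strand 3? yes. Count so far: 3
Gen 6: crossing 4x3. Involves strand 3? yes. Count so far: 4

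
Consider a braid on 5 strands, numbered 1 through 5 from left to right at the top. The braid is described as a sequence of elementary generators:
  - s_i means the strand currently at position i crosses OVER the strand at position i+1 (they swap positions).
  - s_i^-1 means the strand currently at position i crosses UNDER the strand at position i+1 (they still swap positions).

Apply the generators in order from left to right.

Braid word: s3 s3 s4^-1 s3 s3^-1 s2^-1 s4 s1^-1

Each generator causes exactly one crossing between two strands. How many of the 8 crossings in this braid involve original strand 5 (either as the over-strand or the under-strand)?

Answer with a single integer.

Answer: 4

Derivation:
Gen 1: crossing 3x4. Involves strand 5? no. Count so far: 0
Gen 2: crossing 4x3. Involves strand 5? no. Count so far: 0
Gen 3: crossing 4x5. Involves strand 5? yes. Count so far: 1
Gen 4: crossing 3x5. Involves strand 5? yes. Count so far: 2
Gen 5: crossing 5x3. Involves strand 5? yes. Count so far: 3
Gen 6: crossing 2x3. Involves strand 5? no. Count so far: 3
Gen 7: crossing 5x4. Involves strand 5? yes. Count so far: 4
Gen 8: crossing 1x3. Involves strand 5? no. Count so far: 4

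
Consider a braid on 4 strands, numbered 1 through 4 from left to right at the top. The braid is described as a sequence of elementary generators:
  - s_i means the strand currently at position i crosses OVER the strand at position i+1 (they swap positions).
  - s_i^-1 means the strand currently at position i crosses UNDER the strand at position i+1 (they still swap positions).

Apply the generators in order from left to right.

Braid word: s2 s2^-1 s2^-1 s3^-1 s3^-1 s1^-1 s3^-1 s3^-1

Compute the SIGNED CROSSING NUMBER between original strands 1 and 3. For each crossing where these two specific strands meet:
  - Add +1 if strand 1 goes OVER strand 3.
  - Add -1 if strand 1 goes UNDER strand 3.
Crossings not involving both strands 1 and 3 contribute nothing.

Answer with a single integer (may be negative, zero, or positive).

Gen 1: crossing 2x3. Both 1&3? no. Sum: 0
Gen 2: crossing 3x2. Both 1&3? no. Sum: 0
Gen 3: crossing 2x3. Both 1&3? no. Sum: 0
Gen 4: crossing 2x4. Both 1&3? no. Sum: 0
Gen 5: crossing 4x2. Both 1&3? no. Sum: 0
Gen 6: 1 under 3. Both 1&3? yes. Contrib: -1. Sum: -1
Gen 7: crossing 2x4. Both 1&3? no. Sum: -1
Gen 8: crossing 4x2. Both 1&3? no. Sum: -1

Answer: -1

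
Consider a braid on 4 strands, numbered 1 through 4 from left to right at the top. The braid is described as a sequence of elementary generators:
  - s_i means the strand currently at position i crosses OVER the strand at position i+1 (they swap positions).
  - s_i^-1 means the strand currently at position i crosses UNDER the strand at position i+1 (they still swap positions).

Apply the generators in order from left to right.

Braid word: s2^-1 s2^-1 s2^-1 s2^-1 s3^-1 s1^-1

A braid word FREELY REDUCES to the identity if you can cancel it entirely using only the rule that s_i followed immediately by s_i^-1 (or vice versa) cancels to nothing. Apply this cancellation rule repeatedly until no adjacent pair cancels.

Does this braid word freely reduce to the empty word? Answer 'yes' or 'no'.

Answer: no

Derivation:
Gen 1 (s2^-1): push. Stack: [s2^-1]
Gen 2 (s2^-1): push. Stack: [s2^-1 s2^-1]
Gen 3 (s2^-1): push. Stack: [s2^-1 s2^-1 s2^-1]
Gen 4 (s2^-1): push. Stack: [s2^-1 s2^-1 s2^-1 s2^-1]
Gen 5 (s3^-1): push. Stack: [s2^-1 s2^-1 s2^-1 s2^-1 s3^-1]
Gen 6 (s1^-1): push. Stack: [s2^-1 s2^-1 s2^-1 s2^-1 s3^-1 s1^-1]
Reduced word: s2^-1 s2^-1 s2^-1 s2^-1 s3^-1 s1^-1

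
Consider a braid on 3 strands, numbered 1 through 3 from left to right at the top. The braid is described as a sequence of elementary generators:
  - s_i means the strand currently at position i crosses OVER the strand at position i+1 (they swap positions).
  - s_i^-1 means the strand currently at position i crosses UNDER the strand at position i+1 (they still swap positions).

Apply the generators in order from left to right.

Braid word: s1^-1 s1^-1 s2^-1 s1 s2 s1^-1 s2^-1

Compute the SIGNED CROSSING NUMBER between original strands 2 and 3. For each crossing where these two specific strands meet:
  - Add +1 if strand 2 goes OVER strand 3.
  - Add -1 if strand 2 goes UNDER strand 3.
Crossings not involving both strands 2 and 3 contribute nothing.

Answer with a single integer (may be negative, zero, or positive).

Gen 1: crossing 1x2. Both 2&3? no. Sum: 0
Gen 2: crossing 2x1. Both 2&3? no. Sum: 0
Gen 3: 2 under 3. Both 2&3? yes. Contrib: -1. Sum: -1
Gen 4: crossing 1x3. Both 2&3? no. Sum: -1
Gen 5: crossing 1x2. Both 2&3? no. Sum: -1
Gen 6: 3 under 2. Both 2&3? yes. Contrib: +1. Sum: 0
Gen 7: crossing 3x1. Both 2&3? no. Sum: 0

Answer: 0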